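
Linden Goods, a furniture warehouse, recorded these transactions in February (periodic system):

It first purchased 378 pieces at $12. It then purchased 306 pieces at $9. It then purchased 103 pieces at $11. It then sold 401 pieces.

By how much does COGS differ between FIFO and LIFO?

FIFO COGS: 378 @ $12 + 23 @ $9 = $4,743
LIFO COGS: 103 @ $11 + 298 @ $9 = $3,815
Difference = |$4,743 − $3,815| = $928

$928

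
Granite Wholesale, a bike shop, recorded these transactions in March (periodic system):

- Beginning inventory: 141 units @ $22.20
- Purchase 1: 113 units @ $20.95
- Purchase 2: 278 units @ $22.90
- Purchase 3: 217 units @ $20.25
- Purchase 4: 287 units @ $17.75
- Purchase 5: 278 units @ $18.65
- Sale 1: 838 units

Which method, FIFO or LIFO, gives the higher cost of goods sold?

FIFO COGS: 141 @ $22.20 + 113 @ $20.95 + 278 @ $22.90 + 217 @ $20.25 + 89 @ $17.75 = $17,837.75
LIFO COGS: 278 @ $18.65 + 287 @ $17.75 + 217 @ $20.25 + 56 @ $22.90 = $15,955.60

FIFO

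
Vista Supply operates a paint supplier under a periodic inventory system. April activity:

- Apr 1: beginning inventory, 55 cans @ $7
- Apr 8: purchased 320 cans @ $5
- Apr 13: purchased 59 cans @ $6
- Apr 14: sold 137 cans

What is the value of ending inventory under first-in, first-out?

Apr 14, 137 sold [FIFO — oldest first]: 55 @ $7 + 82 @ $5 = $795
Ending inventory: 238 @ $5 + 59 @ $6 = $1,544
Check: goods available $2,339 = COGS $795 + ending $1,544

Ending inventory = $1,544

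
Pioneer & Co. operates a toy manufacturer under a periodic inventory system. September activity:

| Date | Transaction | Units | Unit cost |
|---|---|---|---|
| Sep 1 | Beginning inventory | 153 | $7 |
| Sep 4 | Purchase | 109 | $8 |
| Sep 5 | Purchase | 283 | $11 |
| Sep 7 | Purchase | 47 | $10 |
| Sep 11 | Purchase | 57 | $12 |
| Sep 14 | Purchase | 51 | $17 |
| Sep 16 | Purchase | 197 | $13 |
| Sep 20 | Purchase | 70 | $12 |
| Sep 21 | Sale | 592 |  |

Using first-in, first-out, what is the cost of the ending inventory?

Ending inventory = $4,952

Sep 21, 592 sold [FIFO — oldest first]: 153 @ $7 + 109 @ $8 + 283 @ $11 + 47 @ $10 = $5,526
Ending inventory: 57 @ $12 + 51 @ $17 + 197 @ $13 + 70 @ $12 = $4,952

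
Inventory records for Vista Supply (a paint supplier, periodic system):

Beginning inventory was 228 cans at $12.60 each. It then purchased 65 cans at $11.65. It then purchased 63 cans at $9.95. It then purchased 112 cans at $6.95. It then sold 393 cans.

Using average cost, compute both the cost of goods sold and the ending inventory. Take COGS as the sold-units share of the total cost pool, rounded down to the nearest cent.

Sale 1, sell 393: 393/468 × $5,035.30 → $4,228.36
Ending inventory (cost pool remaining) = $806.94

COGS = $4,228.36; ending inventory = $806.94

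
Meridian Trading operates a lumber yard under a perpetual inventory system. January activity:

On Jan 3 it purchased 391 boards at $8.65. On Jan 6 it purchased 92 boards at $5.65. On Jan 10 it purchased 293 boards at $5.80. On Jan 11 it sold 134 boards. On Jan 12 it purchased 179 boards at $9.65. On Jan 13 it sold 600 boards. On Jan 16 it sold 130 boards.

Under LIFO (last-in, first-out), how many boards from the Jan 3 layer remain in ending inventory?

Jan 11, 134 sold [LIFO — newest first]: 134 @ $5.80 = $777.20
Jan 13, 600 sold [LIFO — newest first]: 179 @ $9.65 + 159 @ $5.80 + 92 @ $5.65 + 170 @ $8.65 = $4,639.85
Jan 16, 130 sold [LIFO — newest first]: 130 @ $8.65 = $1,124.50
Total COGS = $777.20 + $4,639.85 + $1,124.50 = $6,541.55
Ending inventory: 91 @ $8.65 = $787.15

91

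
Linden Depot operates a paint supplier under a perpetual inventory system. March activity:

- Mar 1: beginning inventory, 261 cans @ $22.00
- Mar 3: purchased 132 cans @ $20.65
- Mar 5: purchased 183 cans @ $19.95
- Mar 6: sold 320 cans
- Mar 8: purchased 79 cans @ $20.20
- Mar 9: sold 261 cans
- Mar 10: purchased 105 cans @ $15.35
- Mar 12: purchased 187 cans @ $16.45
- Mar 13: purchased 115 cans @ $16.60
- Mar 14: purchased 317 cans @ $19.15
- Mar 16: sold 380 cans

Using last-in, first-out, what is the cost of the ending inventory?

Ending inventory = $7,179.10

Mar 6, 320 sold [LIFO — newest first]: 183 @ $19.95 + 132 @ $20.65 + 5 @ $22.00 = $6,486.65
Mar 9, 261 sold [LIFO — newest first]: 79 @ $20.20 + 182 @ $22.00 = $5,599.80
Mar 16, 380 sold [LIFO — newest first]: 317 @ $19.15 + 63 @ $16.60 = $7,116.35
Total COGS = $6,486.65 + $5,599.80 + $7,116.35 = $19,202.80
Ending inventory: 74 @ $22.00 + 105 @ $15.35 + 187 @ $16.45 + 52 @ $16.60 = $7,179.10
Check: goods available $26,381.90 = COGS $19,202.80 + ending $7,179.10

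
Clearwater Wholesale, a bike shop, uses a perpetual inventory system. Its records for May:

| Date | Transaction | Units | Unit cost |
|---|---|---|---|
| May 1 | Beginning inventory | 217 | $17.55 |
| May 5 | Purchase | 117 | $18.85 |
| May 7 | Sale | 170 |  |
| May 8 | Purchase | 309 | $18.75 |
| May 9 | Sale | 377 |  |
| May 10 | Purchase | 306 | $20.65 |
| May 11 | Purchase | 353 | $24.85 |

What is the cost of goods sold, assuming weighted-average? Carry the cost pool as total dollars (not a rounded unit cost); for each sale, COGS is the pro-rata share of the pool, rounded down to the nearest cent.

After May 1: 217 on hand, pool $3,808.35 (≈ $17.5500 each)
After May 5: 334 on hand, pool $6,013.80 (≈ $18.0054 each)
May 7, sell 170: 170/334 × $6,013.80 → $3,060.91
After May 8: 473 on hand, pool $8,746.64 (≈ $18.4918 each)
May 9, sell 377: 377/473 × $8,746.64 → $6,971.42
After May 10: 402 on hand, pool $8,094.12 (≈ $20.1346 each)
After May 11: 755 on hand, pool $16,866.17 (≈ $22.3393 each)
Total COGS = $3,060.91 + $6,971.42 = $10,032.33
Ending inventory (cost pool remaining) = $16,866.17

COGS = $10,032.33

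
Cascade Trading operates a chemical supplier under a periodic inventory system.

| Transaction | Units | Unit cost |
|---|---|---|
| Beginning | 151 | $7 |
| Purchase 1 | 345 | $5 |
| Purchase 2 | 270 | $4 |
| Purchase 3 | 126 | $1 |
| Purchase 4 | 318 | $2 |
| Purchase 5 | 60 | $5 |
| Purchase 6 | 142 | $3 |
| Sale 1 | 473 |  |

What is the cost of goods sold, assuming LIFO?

Sale 1 (473) [LIFO — newest first]: 142 @ $3 + 60 @ $5 + 271 @ $2 = $1,268
Ending inventory: 151 @ $7 + 345 @ $5 + 270 @ $4 + 126 @ $1 + 47 @ $2 = $4,082
Check: goods available $5,350 = COGS $1,268 + ending $4,082

COGS = $1,268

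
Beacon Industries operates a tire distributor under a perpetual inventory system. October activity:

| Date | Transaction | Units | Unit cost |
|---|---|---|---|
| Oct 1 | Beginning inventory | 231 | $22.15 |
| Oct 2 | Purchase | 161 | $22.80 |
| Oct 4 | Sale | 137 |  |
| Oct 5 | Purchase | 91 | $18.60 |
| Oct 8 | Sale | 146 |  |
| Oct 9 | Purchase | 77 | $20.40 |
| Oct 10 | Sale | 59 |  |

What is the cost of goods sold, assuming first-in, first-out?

COGS = $7,647.45

Oct 4, 137 sold [FIFO — oldest first]: 137 @ $22.15 = $3,034.55
Oct 8, 146 sold [FIFO — oldest first]: 94 @ $22.15 + 52 @ $22.80 = $3,267.70
Oct 10, 59 sold [FIFO — oldest first]: 59 @ $22.80 = $1,345.20
Total COGS = $3,034.55 + $3,267.70 + $1,345.20 = $7,647.45
Ending inventory: 50 @ $22.80 + 91 @ $18.60 + 77 @ $20.40 = $4,403.40
Check: goods available $12,050.85 = COGS $7,647.45 + ending $4,403.40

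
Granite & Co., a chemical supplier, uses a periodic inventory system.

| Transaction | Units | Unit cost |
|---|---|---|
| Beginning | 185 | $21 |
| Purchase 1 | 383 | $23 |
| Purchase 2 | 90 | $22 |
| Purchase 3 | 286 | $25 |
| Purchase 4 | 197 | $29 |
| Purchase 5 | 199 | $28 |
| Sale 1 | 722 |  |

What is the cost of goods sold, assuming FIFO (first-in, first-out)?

Sale 1 (722) [FIFO — oldest first]: 185 @ $21 + 383 @ $23 + 90 @ $22 + 64 @ $25 = $16,274
Ending inventory: 222 @ $25 + 197 @ $29 + 199 @ $28 = $16,835

COGS = $16,274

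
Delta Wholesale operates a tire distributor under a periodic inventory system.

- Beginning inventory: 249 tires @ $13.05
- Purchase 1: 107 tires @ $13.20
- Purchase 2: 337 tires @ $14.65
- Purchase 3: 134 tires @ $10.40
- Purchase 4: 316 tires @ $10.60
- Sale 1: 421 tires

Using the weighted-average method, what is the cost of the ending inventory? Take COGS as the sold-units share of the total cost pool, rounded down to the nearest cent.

Ending inventory = $9,059.49

Sale 1, sell 421: 421/1143 × $14,342.10 → $5,282.61
Ending inventory (cost pool remaining) = $9,059.49
Check: goods available $14,342.10 = COGS $5,282.61 + ending $9,059.49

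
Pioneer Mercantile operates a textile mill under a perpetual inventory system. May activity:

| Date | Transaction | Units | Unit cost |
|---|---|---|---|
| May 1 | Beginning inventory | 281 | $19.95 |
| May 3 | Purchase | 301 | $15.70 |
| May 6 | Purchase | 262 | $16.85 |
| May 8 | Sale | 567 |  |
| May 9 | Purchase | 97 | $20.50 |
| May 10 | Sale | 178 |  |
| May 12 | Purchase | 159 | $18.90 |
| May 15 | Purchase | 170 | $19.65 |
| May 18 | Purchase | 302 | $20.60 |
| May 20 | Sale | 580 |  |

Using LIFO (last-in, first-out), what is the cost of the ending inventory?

Ending inventory = $4,874.10

May 8, 567 sold [LIFO — newest first]: 262 @ $16.85 + 301 @ $15.70 + 4 @ $19.95 = $9,220.20
May 10, 178 sold [LIFO — newest first]: 97 @ $20.50 + 81 @ $19.95 = $3,604.45
May 20, 580 sold [LIFO — newest first]: 302 @ $20.60 + 170 @ $19.65 + 108 @ $18.90 = $11,602.90
Total COGS = $9,220.20 + $3,604.45 + $11,602.90 = $24,427.55
Ending inventory: 196 @ $19.95 + 51 @ $18.90 = $4,874.10
Check: goods available $29,301.65 = COGS $24,427.55 + ending $4,874.10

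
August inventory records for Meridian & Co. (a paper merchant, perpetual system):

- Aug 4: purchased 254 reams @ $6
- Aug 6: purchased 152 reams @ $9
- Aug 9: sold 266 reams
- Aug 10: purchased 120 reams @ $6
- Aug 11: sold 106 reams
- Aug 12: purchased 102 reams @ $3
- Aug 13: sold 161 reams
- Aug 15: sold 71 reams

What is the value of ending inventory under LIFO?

Aug 9, 266 sold [LIFO — newest first]: 152 @ $9 + 114 @ $6 = $2,052
Aug 11, 106 sold [LIFO — newest first]: 106 @ $6 = $636
Aug 13, 161 sold [LIFO — newest first]: 102 @ $3 + 14 @ $6 + 45 @ $6 = $660
Aug 15, 71 sold [LIFO — newest first]: 71 @ $6 = $426
Total COGS = $2,052 + $636 + $660 + $426 = $3,774
Ending inventory: 24 @ $6 = $144
Check: goods available $3,918 = COGS $3,774 + ending $144

Ending inventory = $144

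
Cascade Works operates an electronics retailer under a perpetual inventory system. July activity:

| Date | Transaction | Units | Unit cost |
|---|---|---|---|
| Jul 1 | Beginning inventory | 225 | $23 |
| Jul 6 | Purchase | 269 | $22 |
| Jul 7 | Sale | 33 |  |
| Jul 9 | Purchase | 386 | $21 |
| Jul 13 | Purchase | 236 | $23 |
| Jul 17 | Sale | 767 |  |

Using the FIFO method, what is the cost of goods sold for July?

COGS = $17,519

Jul 7, 33 sold [FIFO — oldest first]: 33 @ $23 = $759
Jul 17, 767 sold [FIFO — oldest first]: 192 @ $23 + 269 @ $22 + 306 @ $21 = $16,760
Total COGS = $759 + $16,760 = $17,519
Ending inventory: 80 @ $21 + 236 @ $23 = $7,108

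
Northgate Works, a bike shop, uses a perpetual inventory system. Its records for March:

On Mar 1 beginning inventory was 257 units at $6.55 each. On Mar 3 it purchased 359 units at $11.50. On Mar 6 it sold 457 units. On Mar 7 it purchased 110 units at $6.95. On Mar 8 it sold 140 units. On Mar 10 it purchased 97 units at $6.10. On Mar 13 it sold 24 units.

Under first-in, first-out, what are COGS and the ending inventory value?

Mar 6, 457 sold [FIFO — oldest first]: 257 @ $6.55 + 200 @ $11.50 = $3,983.35
Mar 8, 140 sold [FIFO — oldest first]: 140 @ $11.50 = $1,610.00
Mar 13, 24 sold [FIFO — oldest first]: 19 @ $11.50 + 5 @ $6.95 = $253.25
Total COGS = $3,983.35 + $1,610.00 + $253.25 = $5,846.60
Ending inventory: 105 @ $6.95 + 97 @ $6.10 = $1,321.45

COGS = $5,846.60; ending inventory = $1,321.45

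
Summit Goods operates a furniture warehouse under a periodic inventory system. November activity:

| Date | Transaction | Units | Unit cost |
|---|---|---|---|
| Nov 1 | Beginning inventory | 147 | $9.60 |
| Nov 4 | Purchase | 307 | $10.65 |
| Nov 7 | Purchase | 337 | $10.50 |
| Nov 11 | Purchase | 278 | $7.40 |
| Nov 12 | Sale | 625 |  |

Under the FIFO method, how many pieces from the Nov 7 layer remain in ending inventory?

Nov 12, 625 sold [FIFO — oldest first]: 147 @ $9.60 + 307 @ $10.65 + 171 @ $10.50 = $6,476.25
Ending inventory: 166 @ $10.50 + 278 @ $7.40 = $3,800.20
Check: goods available $10,276.45 = COGS $6,476.25 + ending $3,800.20

166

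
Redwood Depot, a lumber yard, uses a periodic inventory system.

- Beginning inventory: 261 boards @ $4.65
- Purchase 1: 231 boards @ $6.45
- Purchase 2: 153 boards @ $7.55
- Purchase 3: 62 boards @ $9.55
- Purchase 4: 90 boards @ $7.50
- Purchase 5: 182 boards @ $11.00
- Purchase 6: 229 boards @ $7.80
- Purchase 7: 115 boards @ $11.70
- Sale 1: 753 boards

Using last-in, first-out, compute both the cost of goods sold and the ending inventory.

Sale 1 (753) [LIFO — newest first]: 115 @ $11.70 + 229 @ $7.80 + 182 @ $11.00 + 90 @ $7.50 + 62 @ $9.55 + 75 @ $7.55 = $6,967.05
Ending inventory: 261 @ $4.65 + 231 @ $6.45 + 78 @ $7.55 = $3,292.50
Check: goods available $10,259.55 = COGS $6,967.05 + ending $3,292.50

COGS = $6,967.05; ending inventory = $3,292.50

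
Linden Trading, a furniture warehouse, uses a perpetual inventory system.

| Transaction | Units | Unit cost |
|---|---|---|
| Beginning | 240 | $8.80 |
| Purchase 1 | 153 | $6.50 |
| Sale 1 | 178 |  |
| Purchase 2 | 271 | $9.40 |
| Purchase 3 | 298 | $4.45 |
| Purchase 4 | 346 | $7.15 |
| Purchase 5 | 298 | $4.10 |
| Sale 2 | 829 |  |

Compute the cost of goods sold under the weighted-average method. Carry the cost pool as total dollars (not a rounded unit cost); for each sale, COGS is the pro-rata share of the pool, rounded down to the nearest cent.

COGS = $6,787.78

After Beginning: 240 on hand, pool $2,112.00 (≈ $8.8000 each)
After Purchase 1: 393 on hand, pool $3,106.50 (≈ $7.9046 each)
Sale 1, sell 178: 178/393 × $3,106.50 → $1,407.01
After Purchase 2: 486 on hand, pool $4,246.89 (≈ $8.7385 each)
After Purchase 3: 784 on hand, pool $5,572.99 (≈ $7.1084 each)
After Purchase 4: 1130 on hand, pool $8,046.89 (≈ $7.1211 each)
After Purchase 5: 1428 on hand, pool $9,268.69 (≈ $6.4907 each)
Sale 2, sell 829: 829/1428 × $9,268.69 → $5,380.77
Total COGS = $1,407.01 + $5,380.77 = $6,787.78
Ending inventory (cost pool remaining) = $3,887.92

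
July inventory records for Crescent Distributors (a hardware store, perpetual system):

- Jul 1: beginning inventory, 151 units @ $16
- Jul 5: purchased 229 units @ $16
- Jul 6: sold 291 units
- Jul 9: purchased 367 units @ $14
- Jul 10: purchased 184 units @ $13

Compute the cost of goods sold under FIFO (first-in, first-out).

COGS = $4,656

Jul 6, 291 sold [FIFO — oldest first]: 151 @ $16 + 140 @ $16 = $4,656
Ending inventory: 89 @ $16 + 367 @ $14 + 184 @ $13 = $8,954
Check: goods available $13,610 = COGS $4,656 + ending $8,954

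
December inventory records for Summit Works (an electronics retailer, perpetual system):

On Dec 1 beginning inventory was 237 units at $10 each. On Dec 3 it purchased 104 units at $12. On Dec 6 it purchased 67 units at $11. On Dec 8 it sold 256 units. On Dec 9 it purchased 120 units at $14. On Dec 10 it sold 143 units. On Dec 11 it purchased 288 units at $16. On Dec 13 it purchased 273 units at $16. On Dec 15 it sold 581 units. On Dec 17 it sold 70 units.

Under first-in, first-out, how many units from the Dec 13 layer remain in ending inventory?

Dec 8, 256 sold [FIFO — oldest first]: 237 @ $10 + 19 @ $12 = $2,598
Dec 10, 143 sold [FIFO — oldest first]: 85 @ $12 + 58 @ $11 = $1,658
Dec 15, 581 sold [FIFO — oldest first]: 9 @ $11 + 120 @ $14 + 288 @ $16 + 164 @ $16 = $9,011
Dec 17, 70 sold [FIFO — oldest first]: 70 @ $16 = $1,120
Total COGS = $2,598 + $1,658 + $9,011 + $1,120 = $14,387
Ending inventory: 39 @ $16 = $624

39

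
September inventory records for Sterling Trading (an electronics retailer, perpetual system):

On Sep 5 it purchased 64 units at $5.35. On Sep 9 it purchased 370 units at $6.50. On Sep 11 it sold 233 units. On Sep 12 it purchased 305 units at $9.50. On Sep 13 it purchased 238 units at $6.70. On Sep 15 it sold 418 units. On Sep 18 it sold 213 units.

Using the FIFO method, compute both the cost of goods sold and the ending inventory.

COGS = $6,482.40; ending inventory = $757.10

Sep 11, 233 sold [FIFO — oldest first]: 64 @ $5.35 + 169 @ $6.50 = $1,440.90
Sep 15, 418 sold [FIFO — oldest first]: 201 @ $6.50 + 217 @ $9.50 = $3,368.00
Sep 18, 213 sold [FIFO — oldest first]: 88 @ $9.50 + 125 @ $6.70 = $1,673.50
Total COGS = $1,440.90 + $3,368.00 + $1,673.50 = $6,482.40
Ending inventory: 113 @ $6.70 = $757.10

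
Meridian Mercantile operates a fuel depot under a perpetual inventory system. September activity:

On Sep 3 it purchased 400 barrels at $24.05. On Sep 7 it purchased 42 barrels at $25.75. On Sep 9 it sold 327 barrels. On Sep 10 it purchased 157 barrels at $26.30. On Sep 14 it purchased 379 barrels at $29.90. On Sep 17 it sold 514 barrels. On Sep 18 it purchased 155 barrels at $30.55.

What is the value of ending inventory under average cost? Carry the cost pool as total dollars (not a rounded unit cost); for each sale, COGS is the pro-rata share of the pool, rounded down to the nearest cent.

Ending inventory = $8,574.94

After Sep 3: 400 on hand, pool $9,620.00 (≈ $24.0500 each)
After Sep 7: 442 on hand, pool $10,701.50 (≈ $24.2115 each)
Sep 9, sell 327: 327/442 × $10,701.50 → $7,917.17
After Sep 10: 272 on hand, pool $6,913.43 (≈ $25.4170 each)
After Sep 14: 651 on hand, pool $18,245.53 (≈ $28.0269 each)
Sep 17, sell 514: 514/651 × $18,245.53 → $14,405.84
After Sep 18: 292 on hand, pool $8,574.94 (≈ $29.3662 each)
Total COGS = $7,917.17 + $14,405.84 = $22,323.01
Ending inventory (cost pool remaining) = $8,574.94
Check: goods available $30,897.95 = COGS $22,323.01 + ending $8,574.94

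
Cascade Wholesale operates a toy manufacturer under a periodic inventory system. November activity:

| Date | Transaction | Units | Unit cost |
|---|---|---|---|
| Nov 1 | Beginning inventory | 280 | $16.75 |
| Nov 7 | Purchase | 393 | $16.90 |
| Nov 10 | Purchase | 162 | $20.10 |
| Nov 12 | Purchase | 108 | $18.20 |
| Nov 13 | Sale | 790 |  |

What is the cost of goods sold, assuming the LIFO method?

COGS = $13,990.75

Nov 13, 790 sold [LIFO — newest first]: 108 @ $18.20 + 162 @ $20.10 + 393 @ $16.90 + 127 @ $16.75 = $13,990.75
Ending inventory: 153 @ $16.75 = $2,562.75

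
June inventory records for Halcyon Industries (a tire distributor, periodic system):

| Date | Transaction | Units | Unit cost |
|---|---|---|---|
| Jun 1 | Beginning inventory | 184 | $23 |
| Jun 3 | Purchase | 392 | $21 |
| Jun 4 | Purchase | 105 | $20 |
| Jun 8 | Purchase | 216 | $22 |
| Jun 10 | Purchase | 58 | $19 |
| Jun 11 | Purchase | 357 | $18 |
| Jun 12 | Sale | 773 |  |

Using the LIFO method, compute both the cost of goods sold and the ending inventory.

Jun 12, 773 sold [LIFO — newest first]: 357 @ $18 + 58 @ $19 + 216 @ $22 + 105 @ $20 + 37 @ $21 = $15,157
Ending inventory: 184 @ $23 + 355 @ $21 = $11,687

COGS = $15,157; ending inventory = $11,687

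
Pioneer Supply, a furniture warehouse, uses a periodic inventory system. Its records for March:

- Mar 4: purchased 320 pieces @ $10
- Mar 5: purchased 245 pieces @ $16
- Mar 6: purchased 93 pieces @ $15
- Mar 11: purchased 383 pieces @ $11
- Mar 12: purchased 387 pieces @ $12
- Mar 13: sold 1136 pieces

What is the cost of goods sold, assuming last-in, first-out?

COGS = $14,452

Mar 13, 1136 sold [LIFO — newest first]: 387 @ $12 + 383 @ $11 + 93 @ $15 + 245 @ $16 + 28 @ $10 = $14,452
Ending inventory: 292 @ $10 = $2,920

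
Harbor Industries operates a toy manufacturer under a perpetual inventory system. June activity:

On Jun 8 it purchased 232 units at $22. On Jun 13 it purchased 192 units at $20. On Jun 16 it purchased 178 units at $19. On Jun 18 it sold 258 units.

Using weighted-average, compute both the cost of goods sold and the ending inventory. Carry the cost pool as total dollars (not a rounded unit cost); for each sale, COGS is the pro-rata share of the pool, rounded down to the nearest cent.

COGS = $5,282.57; ending inventory = $7,043.43

After Jun 8: 232 on hand, pool $5,104.00 (≈ $22.0000 each)
After Jun 13: 424 on hand, pool $8,944.00 (≈ $21.0943 each)
After Jun 16: 602 on hand, pool $12,326.00 (≈ $20.4751 each)
Jun 18, sell 258: 258/602 × $12,326.00 → $5,282.57
Ending inventory (cost pool remaining) = $7,043.43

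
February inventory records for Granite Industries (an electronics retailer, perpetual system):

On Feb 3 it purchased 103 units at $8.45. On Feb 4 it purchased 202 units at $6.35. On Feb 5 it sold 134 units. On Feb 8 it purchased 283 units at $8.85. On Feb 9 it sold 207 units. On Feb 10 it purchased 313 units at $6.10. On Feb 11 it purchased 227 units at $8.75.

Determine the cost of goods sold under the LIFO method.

COGS = $2,682.85

Feb 5, 134 sold [LIFO — newest first]: 134 @ $6.35 = $850.90
Feb 9, 207 sold [LIFO — newest first]: 207 @ $8.85 = $1,831.95
Total COGS = $850.90 + $1,831.95 = $2,682.85
Ending inventory: 103 @ $8.45 + 68 @ $6.35 + 76 @ $8.85 + 313 @ $6.10 + 227 @ $8.75 = $5,870.30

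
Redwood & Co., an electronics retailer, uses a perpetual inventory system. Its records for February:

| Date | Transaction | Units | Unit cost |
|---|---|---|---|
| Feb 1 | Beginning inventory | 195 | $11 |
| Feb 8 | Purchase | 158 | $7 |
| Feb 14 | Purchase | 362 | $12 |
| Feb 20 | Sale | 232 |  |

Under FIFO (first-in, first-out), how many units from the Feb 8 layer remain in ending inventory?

Feb 20, 232 sold [FIFO — oldest first]: 195 @ $11 + 37 @ $7 = $2,404
Ending inventory: 121 @ $7 + 362 @ $12 = $5,191

121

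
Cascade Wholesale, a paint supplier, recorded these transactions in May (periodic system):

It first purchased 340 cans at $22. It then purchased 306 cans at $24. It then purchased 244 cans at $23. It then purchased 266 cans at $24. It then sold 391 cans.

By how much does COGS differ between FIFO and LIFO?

FIFO COGS: 340 @ $22 + 51 @ $24 = $8,704
LIFO COGS: 266 @ $24 + 125 @ $23 = $9,259
Difference = |$8,704 − $9,259| = $555

$555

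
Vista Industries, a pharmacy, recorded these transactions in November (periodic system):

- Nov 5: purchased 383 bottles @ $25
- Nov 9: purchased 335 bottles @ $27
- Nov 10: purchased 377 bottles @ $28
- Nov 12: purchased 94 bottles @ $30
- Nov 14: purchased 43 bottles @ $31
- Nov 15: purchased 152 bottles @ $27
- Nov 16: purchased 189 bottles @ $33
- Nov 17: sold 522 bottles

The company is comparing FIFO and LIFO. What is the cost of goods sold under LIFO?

FIFO COGS: 383 @ $25 + 139 @ $27 = $13,328
LIFO COGS: 189 @ $33 + 152 @ $27 + 43 @ $31 + 94 @ $30 + 44 @ $28 = $15,726

COGS = $15,726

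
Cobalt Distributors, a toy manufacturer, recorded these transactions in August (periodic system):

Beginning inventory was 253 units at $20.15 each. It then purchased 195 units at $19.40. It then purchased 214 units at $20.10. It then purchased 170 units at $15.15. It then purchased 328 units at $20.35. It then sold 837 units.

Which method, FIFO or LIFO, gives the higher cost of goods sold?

LIFO

FIFO COGS: 253 @ $20.15 + 195 @ $19.40 + 214 @ $20.10 + 170 @ $15.15 + 5 @ $20.35 = $15,859.60
LIFO COGS: 328 @ $20.35 + 170 @ $15.15 + 214 @ $20.10 + 125 @ $19.40 = $15,976.70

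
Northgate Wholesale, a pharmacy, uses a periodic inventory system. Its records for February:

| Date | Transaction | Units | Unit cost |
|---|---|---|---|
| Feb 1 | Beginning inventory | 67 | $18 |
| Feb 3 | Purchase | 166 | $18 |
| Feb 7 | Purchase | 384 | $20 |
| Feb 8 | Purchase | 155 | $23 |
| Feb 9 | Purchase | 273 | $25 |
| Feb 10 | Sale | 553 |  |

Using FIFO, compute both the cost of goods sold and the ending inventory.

Feb 10, 553 sold [FIFO — oldest first]: 67 @ $18 + 166 @ $18 + 320 @ $20 = $10,594
Ending inventory: 64 @ $20 + 155 @ $23 + 273 @ $25 = $11,670

COGS = $10,594; ending inventory = $11,670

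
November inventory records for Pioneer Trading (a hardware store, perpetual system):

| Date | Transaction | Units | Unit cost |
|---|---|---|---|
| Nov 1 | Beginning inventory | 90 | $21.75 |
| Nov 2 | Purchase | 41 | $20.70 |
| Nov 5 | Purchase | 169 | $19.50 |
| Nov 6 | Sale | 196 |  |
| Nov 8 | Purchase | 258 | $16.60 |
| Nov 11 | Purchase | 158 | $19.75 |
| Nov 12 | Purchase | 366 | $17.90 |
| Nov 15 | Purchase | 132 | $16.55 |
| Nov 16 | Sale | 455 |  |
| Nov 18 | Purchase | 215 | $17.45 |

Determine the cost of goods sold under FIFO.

Nov 6, 196 sold [FIFO — oldest first]: 90 @ $21.75 + 41 @ $20.70 + 65 @ $19.50 = $4,073.70
Nov 16, 455 sold [FIFO — oldest first]: 104 @ $19.50 + 258 @ $16.60 + 93 @ $19.75 = $8,147.55
Total COGS = $4,073.70 + $8,147.55 = $12,221.25
Ending inventory: 65 @ $19.75 + 366 @ $17.90 + 132 @ $16.55 + 215 @ $17.45 = $13,771.50

COGS = $12,221.25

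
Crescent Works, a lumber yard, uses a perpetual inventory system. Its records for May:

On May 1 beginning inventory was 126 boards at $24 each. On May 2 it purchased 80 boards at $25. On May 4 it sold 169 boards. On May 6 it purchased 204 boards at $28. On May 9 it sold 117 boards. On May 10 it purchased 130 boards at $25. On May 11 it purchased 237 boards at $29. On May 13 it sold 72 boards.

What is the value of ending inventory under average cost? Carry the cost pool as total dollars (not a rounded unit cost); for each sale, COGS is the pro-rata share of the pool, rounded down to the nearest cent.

After May 1: 126 on hand, pool $3,024.00 (≈ $24.0000 each)
After May 2: 206 on hand, pool $5,024.00 (≈ $24.3883 each)
May 4, sell 169: 169/206 × $5,024.00 → $4,121.63
After May 6: 241 on hand, pool $6,614.37 (≈ $27.4455 each)
May 9, sell 117: 117/241 × $6,614.37 → $3,211.12
After May 10: 254 on hand, pool $6,653.25 (≈ $26.1939 each)
After May 11: 491 on hand, pool $13,526.25 (≈ $27.5484 each)
May 13, sell 72: 72/491 × $13,526.25 → $1,983.48
Total COGS = $4,121.63 + $3,211.12 + $1,983.48 = $9,316.23
Ending inventory (cost pool remaining) = $11,542.77
Check: goods available $20,859.00 = COGS $9,316.23 + ending $11,542.77

Ending inventory = $11,542.77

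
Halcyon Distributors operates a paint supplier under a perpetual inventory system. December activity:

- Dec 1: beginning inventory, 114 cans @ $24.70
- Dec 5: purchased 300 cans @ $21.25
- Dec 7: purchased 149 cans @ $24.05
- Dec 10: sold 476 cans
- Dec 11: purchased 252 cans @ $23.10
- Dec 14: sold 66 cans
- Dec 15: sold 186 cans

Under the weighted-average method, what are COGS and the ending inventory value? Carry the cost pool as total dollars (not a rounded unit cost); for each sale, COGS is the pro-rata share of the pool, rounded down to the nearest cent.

After Dec 1: 114 on hand, pool $2,815.80 (≈ $24.7000 each)
After Dec 5: 414 on hand, pool $9,190.80 (≈ $22.2000 each)
After Dec 7: 563 on hand, pool $12,774.25 (≈ $22.6896 each)
Dec 10, sell 476: 476/563 × $12,774.25 → $10,800.25
After Dec 11: 339 on hand, pool $7,795.20 (≈ $22.9947 each)
Dec 14, sell 66: 66/339 × $7,795.20 → $1,517.64
Dec 15, sell 186: 186/273 × $6,277.56 → $4,277.01
Total COGS = $10,800.25 + $1,517.64 + $4,277.01 = $16,594.90
Ending inventory (cost pool remaining) = $2,000.55
Check: goods available $18,595.45 = COGS $16,594.90 + ending $2,000.55

COGS = $16,594.90; ending inventory = $2,000.55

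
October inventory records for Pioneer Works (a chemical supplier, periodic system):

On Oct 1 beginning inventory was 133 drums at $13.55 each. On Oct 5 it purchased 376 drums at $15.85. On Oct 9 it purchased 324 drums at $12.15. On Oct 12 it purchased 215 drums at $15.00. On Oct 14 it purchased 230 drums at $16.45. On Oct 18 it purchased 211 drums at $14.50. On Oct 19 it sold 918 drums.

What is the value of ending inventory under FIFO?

Ending inventory = $8,793.00

Oct 19, 918 sold [FIFO — oldest first]: 133 @ $13.55 + 376 @ $15.85 + 324 @ $12.15 + 85 @ $15.00 = $12,973.35
Ending inventory: 130 @ $15.00 + 230 @ $16.45 + 211 @ $14.50 = $8,793.00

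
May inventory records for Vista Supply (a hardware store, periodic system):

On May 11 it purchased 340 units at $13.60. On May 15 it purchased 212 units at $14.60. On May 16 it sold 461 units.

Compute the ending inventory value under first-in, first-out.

May 16, 461 sold [FIFO — oldest first]: 340 @ $13.60 + 121 @ $14.60 = $6,390.60
Ending inventory: 91 @ $14.60 = $1,328.60
Check: goods available $7,719.20 = COGS $6,390.60 + ending $1,328.60

Ending inventory = $1,328.60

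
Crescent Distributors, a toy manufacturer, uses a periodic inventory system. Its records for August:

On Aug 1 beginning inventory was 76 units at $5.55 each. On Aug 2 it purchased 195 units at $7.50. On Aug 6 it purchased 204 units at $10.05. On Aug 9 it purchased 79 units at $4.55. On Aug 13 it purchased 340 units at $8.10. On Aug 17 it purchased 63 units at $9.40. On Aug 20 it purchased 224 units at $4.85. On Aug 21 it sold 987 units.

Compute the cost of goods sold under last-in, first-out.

Aug 21, 987 sold [LIFO — newest first]: 224 @ $4.85 + 63 @ $9.40 + 340 @ $8.10 + 79 @ $4.55 + 204 @ $10.05 + 77 @ $7.50 = $7,419.75
Ending inventory: 76 @ $5.55 + 118 @ $7.50 = $1,306.80

COGS = $7,419.75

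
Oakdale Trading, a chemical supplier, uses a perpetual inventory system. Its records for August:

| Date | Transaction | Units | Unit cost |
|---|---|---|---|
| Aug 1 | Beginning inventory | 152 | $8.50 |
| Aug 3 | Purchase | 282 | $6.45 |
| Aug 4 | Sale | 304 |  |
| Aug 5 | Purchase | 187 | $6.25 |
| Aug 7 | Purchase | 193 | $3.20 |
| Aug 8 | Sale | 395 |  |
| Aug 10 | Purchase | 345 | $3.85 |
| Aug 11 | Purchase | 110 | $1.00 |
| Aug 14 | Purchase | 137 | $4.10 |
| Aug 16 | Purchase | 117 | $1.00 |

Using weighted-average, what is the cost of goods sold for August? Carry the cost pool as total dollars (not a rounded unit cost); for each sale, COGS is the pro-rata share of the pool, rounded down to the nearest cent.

After Aug 1: 152 on hand, pool $1,292.00 (≈ $8.5000 each)
After Aug 3: 434 on hand, pool $3,110.90 (≈ $7.1680 each)
Aug 4, sell 304: 304/434 × $3,110.90 → $2,179.06
After Aug 5: 317 on hand, pool $2,100.59 (≈ $6.6265 each)
After Aug 7: 510 on hand, pool $2,718.19 (≈ $5.3298 each)
Aug 8, sell 395: 395/510 × $2,718.19 → $2,105.26
After Aug 10: 460 on hand, pool $1,941.18 (≈ $4.2200 each)
After Aug 11: 570 on hand, pool $2,051.18 (≈ $3.5986 each)
After Aug 14: 707 on hand, pool $2,612.88 (≈ $3.6957 each)
After Aug 16: 824 on hand, pool $2,729.88 (≈ $3.3130 each)
Total COGS = $2,179.06 + $2,105.26 = $4,284.32
Ending inventory (cost pool remaining) = $2,729.88

COGS = $4,284.32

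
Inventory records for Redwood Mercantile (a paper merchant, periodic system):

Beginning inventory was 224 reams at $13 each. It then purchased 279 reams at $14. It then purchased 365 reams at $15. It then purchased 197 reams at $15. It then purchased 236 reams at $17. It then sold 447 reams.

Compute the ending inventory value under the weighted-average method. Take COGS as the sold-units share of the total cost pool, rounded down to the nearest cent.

Ending inventory = $12,642.62

Sale 1, sell 447: 447/1301 × $19,260.00 → $6,617.38
Ending inventory (cost pool remaining) = $12,642.62
Check: goods available $19,260.00 = COGS $6,617.38 + ending $12,642.62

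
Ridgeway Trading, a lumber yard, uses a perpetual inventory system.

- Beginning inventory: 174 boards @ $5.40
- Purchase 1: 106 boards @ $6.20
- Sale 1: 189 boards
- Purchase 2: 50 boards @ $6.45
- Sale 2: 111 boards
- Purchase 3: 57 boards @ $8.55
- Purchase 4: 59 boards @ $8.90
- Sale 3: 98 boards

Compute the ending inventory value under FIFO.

Sale 1 (189) [FIFO — oldest first]: 174 @ $5.40 + 15 @ $6.20 = $1,032.60
Sale 2 (111) [FIFO — oldest first]: 91 @ $6.20 + 20 @ $6.45 = $693.20
Sale 3 (98) [FIFO — oldest first]: 30 @ $6.45 + 57 @ $8.55 + 11 @ $8.90 = $778.75
Total COGS = $1,032.60 + $693.20 + $778.75 = $2,504.55
Ending inventory: 48 @ $8.90 = $427.20

Ending inventory = $427.20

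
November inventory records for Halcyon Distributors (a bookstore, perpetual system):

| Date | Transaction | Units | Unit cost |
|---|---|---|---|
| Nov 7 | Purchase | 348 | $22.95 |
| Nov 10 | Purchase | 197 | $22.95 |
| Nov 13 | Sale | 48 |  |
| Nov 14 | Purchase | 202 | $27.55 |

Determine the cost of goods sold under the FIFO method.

Nov 13, 48 sold [FIFO — oldest first]: 48 @ $22.95 = $1,101.60
Ending inventory: 300 @ $22.95 + 197 @ $22.95 + 202 @ $27.55 = $16,971.25

COGS = $1,101.60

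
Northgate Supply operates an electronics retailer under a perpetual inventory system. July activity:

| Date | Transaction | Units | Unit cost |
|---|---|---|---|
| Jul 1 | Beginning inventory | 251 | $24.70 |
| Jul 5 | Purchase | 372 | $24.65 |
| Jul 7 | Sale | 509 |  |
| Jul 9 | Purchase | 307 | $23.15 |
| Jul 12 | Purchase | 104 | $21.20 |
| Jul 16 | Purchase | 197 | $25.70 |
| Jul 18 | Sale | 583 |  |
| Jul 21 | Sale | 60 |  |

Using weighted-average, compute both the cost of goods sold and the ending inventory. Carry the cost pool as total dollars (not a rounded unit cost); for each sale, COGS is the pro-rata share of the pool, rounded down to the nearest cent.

After Jul 1: 251 on hand, pool $6,199.70 (≈ $24.7000 each)
After Jul 5: 623 on hand, pool $15,369.50 (≈ $24.6701 each)
Jul 7, sell 509: 509/623 × $15,369.50 → $12,557.10
After Jul 9: 421 on hand, pool $9,919.45 (≈ $23.5616 each)
After Jul 12: 525 on hand, pool $12,124.25 (≈ $23.0938 each)
After Jul 16: 722 on hand, pool $17,187.15 (≈ $23.8049 each)
Jul 18, sell 583: 583/722 × $17,187.15 → $13,878.26
Jul 21, sell 60: 60/139 × $3,308.89 → $1,428.29
Total COGS = $12,557.10 + $13,878.26 + $1,428.29 = $27,863.65
Ending inventory (cost pool remaining) = $1,880.60
Check: goods available $29,744.25 = COGS $27,863.65 + ending $1,880.60

COGS = $27,863.65; ending inventory = $1,880.60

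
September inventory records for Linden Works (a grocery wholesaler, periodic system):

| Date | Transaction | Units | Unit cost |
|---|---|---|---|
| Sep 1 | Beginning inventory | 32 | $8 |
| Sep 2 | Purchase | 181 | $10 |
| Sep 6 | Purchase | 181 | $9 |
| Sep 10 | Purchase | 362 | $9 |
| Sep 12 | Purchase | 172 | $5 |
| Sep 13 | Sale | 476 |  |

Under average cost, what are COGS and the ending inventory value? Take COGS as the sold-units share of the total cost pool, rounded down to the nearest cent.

Sep 13, sell 476: 476/928 × $7,813.00 → $4,007.53
Ending inventory (cost pool remaining) = $3,805.47
Check: goods available $7,813.00 = COGS $4,007.53 + ending $3,805.47

COGS = $4,007.53; ending inventory = $3,805.47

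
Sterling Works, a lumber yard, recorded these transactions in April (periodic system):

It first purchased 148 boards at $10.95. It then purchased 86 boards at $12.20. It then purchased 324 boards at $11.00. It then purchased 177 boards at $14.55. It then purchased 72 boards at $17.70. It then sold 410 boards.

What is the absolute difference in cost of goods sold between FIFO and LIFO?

FIFO COGS: 148 @ $10.95 + 86 @ $12.20 + 176 @ $11.00 = $4,605.80
LIFO COGS: 72 @ $17.70 + 177 @ $14.55 + 161 @ $11.00 = $5,620.75
Difference = |$4,605.80 − $5,620.75| = $1,014.95

$1,014.95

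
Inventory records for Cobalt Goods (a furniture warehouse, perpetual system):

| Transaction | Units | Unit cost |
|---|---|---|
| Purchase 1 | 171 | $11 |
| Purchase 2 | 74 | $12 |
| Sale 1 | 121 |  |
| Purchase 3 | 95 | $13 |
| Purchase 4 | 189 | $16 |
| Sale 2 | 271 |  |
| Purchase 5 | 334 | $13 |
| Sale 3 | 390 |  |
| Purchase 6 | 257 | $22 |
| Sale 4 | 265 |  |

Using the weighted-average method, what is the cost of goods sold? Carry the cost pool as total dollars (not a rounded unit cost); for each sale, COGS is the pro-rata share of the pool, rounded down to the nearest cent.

COGS = $15,570.99

After Purchase 1: 171 on hand, pool $1,881.00 (≈ $11.0000 each)
After Purchase 2: 245 on hand, pool $2,769.00 (≈ $11.3020 each)
Sale 1, sell 121: 121/245 × $2,769.00 → $1,367.54
After Purchase 3: 219 on hand, pool $2,636.46 (≈ $12.0386 each)
After Purchase 4: 408 on hand, pool $5,660.46 (≈ $13.8737 each)
Sale 2, sell 271: 271/408 × $5,660.46 → $3,759.76
After Purchase 5: 471 on hand, pool $6,242.70 (≈ $13.2541 each)
Sale 3, sell 390: 390/471 × $6,242.70 → $5,169.11
After Purchase 6: 338 on hand, pool $6,727.59 (≈ $19.9041 each)
Sale 4, sell 265: 265/338 × $6,727.59 → $5,274.58
Total COGS = $1,367.54 + $3,759.76 + $5,169.11 + $5,274.58 = $15,570.99
Ending inventory (cost pool remaining) = $1,453.01
Check: goods available $17,024.00 = COGS $15,570.99 + ending $1,453.01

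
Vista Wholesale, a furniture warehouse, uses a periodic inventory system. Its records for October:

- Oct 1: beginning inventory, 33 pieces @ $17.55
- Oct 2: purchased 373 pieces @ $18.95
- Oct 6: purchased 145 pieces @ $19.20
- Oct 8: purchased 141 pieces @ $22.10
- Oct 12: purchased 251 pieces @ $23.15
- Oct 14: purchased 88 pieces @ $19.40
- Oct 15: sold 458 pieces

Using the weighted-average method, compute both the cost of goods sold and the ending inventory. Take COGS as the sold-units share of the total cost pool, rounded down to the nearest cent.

COGS = $9,357.88; ending inventory = $11,707.57

Oct 15, sell 458: 458/1031 × $21,065.45 → $9,357.88
Ending inventory (cost pool remaining) = $11,707.57
Check: goods available $21,065.45 = COGS $9,357.88 + ending $11,707.57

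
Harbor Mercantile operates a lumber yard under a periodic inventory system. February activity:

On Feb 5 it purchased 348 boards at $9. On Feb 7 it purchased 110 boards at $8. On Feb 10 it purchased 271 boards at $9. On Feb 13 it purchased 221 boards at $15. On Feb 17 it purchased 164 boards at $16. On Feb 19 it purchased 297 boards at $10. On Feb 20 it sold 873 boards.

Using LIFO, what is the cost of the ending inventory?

Ending inventory = $4,732

Feb 20, 873 sold [LIFO — newest first]: 297 @ $10 + 164 @ $16 + 221 @ $15 + 191 @ $9 = $10,628
Ending inventory: 348 @ $9 + 110 @ $8 + 80 @ $9 = $4,732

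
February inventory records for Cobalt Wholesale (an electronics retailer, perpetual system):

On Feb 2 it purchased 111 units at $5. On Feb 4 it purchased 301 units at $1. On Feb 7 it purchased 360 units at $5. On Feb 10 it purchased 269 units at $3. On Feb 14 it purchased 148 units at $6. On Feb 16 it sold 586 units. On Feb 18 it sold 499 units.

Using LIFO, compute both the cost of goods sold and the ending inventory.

Feb 16, 586 sold [LIFO — newest first]: 148 @ $6 + 269 @ $3 + 169 @ $5 = $2,540
Feb 18, 499 sold [LIFO — newest first]: 191 @ $5 + 301 @ $1 + 7 @ $5 = $1,291
Total COGS = $2,540 + $1,291 = $3,831
Ending inventory: 104 @ $5 = $520

COGS = $3,831; ending inventory = $520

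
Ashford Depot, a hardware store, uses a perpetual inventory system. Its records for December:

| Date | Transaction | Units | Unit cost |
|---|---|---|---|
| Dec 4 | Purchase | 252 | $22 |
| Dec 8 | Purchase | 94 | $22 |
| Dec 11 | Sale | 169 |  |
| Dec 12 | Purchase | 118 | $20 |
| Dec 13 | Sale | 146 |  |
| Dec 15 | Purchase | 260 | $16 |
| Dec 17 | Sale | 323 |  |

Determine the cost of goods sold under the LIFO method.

COGS = $12,240

Dec 11, 169 sold [LIFO — newest first]: 94 @ $22 + 75 @ $22 = $3,718
Dec 13, 146 sold [LIFO — newest first]: 118 @ $20 + 28 @ $22 = $2,976
Dec 17, 323 sold [LIFO — newest first]: 260 @ $16 + 63 @ $22 = $5,546
Total COGS = $3,718 + $2,976 + $5,546 = $12,240
Ending inventory: 86 @ $22 = $1,892
Check: goods available $14,132 = COGS $12,240 + ending $1,892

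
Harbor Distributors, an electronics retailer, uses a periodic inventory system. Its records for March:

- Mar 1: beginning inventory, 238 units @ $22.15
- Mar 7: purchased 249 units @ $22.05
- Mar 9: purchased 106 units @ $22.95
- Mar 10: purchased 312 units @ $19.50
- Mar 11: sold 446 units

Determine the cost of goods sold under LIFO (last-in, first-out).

COGS = $9,134.10

Mar 11, 446 sold [LIFO — newest first]: 312 @ $19.50 + 106 @ $22.95 + 28 @ $22.05 = $9,134.10
Ending inventory: 238 @ $22.15 + 221 @ $22.05 = $10,144.75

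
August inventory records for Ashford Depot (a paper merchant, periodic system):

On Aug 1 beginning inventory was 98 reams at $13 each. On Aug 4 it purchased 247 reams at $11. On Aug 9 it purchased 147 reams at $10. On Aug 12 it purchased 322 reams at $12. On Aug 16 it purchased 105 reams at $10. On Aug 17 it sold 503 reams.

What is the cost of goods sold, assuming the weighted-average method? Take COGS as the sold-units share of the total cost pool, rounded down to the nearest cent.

Aug 17, sell 503: 503/919 × $10,375.00 → $5,678.59
Ending inventory (cost pool remaining) = $4,696.41

COGS = $5,678.59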